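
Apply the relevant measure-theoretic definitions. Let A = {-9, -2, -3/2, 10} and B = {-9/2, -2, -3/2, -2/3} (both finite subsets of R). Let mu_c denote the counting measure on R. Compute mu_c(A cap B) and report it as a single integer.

Counting measure on a finite set equals cardinality. mu_c(A cap B) = |A cap B| (elements appearing in both).
Enumerating the elements of A that also lie in B gives 2 element(s).
So mu_c(A cap B) = 2.

2


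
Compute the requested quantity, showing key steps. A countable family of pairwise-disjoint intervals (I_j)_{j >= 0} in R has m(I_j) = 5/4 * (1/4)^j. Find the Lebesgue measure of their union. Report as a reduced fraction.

By countable additivity of the Lebesgue measure on pairwise disjoint measurable sets,
  m(union_{j >= 0} I_j) = sum_{j >= 0} m(I_j) = sum_{j >= 0} a * r^j,
  with a = 5/4 and r = 1/4.
Since 0 < r = 1/4 < 1, the geometric series converges:
  sum_{j >= 0} a * r^j = a / (1 - r).
  = 5/4 / (1 - 1/4)
  = 5/4 / (3/4)
  = 5/3.

5/3


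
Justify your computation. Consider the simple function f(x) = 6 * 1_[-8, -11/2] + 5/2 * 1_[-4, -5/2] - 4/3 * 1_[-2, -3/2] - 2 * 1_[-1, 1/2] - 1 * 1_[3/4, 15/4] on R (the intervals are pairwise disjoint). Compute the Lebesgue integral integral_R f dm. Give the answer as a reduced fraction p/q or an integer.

For a simple function f = sum_i c_i * 1_{A_i} with disjoint A_i,
  integral f dm = sum_i c_i * m(A_i).
Lengths of the A_i:
  m(A_1) = -11/2 - (-8) = 5/2.
  m(A_2) = -5/2 - (-4) = 3/2.
  m(A_3) = -3/2 - (-2) = 1/2.
  m(A_4) = 1/2 - (-1) = 3/2.
  m(A_5) = 15/4 - 3/4 = 3.
Contributions c_i * m(A_i):
  (6) * (5/2) = 15.
  (5/2) * (3/2) = 15/4.
  (-4/3) * (1/2) = -2/3.
  (-2) * (3/2) = -3.
  (-1) * (3) = -3.
Total: 15 + 15/4 - 2/3 - 3 - 3 = 145/12.

145/12


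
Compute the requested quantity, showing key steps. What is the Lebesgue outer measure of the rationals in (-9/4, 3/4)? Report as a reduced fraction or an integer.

Q cap (-9/4, 3/4) is countable; list its elements as q_1, q_2, ... . Fix eps > 0 and cover the k-th point by an interval of length eps * 2^(-k). The cover has total length eps * sum_{k>=1} 2^(-k) = eps, so by definition of outer measure m*(Q cap (-9/4, 3/4)) <= eps. Since eps was arbitrary and m* >= 0, the outer measure is 0.

0


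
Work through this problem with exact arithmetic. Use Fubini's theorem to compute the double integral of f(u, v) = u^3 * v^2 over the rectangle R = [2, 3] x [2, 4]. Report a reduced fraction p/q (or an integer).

f(u, v) is a tensor product of a function of u and a function of v, and both factors are bounded continuous (hence Lebesgue integrable) on the rectangle, so Fubini's theorem applies:
  integral_R f d(m x m) = (integral_a1^b1 u^3 du) * (integral_a2^b2 v^2 dv).
Inner integral in u: integral_{2}^{3} u^3 du = (3^4 - 2^4)/4
  = 65/4.
Inner integral in v: integral_{2}^{4} v^2 dv = (4^3 - 2^3)/3
  = 56/3.
Product: (65/4) * (56/3) = 910/3.

910/3


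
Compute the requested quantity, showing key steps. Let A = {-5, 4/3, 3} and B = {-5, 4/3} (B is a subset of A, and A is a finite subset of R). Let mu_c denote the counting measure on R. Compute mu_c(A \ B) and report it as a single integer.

Counting measure assigns mu_c(E) = |E| (number of elements) when E is finite. For B subset A, A \ B is the set of elements of A not in B, so |A \ B| = |A| - |B|.
|A| = 3, |B| = 2, so mu_c(A \ B) = 3 - 2 = 1.

1


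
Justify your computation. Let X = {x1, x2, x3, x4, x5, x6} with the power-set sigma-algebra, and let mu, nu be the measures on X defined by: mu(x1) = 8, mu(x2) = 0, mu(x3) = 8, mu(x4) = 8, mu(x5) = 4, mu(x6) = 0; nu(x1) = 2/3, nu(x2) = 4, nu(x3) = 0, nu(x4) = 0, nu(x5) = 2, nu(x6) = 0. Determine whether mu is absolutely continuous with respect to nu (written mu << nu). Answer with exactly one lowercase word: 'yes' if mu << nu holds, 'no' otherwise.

mu << nu means: every nu-null measurable set is also mu-null; equivalently, for every atom x, if nu({x}) = 0 then mu({x}) = 0.
Checking each atom:
  x1: nu = 2/3 > 0 -> no constraint.
  x2: nu = 4 > 0 -> no constraint.
  x3: nu = 0, mu = 8 > 0 -> violates mu << nu.
  x4: nu = 0, mu = 8 > 0 -> violates mu << nu.
  x5: nu = 2 > 0 -> no constraint.
  x6: nu = 0, mu = 0 -> consistent with mu << nu.
The atom(s) x3, x4 violate the condition (nu = 0 but mu > 0). Therefore mu is NOT absolutely continuous w.r.t. nu.

no


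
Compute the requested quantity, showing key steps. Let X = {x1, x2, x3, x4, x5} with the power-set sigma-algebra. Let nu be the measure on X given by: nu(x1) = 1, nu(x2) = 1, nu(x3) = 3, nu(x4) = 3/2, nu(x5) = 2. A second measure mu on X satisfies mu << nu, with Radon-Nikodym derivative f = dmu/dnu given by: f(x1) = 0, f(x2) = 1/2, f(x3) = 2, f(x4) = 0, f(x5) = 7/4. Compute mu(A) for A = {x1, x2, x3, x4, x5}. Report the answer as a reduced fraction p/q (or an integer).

By the defining property of the Radon-Nikodym derivative, for every measurable set A,
  mu(A) = integral_A f dnu.
Since nu is a discrete measure concentrated on the atoms of X, the integral over A reduces to the sum
  mu(A) = sum_{x in A} f(x) * nu({x}).
Computing each term:
  x1: f(x1) * nu(x1) = 0 * 1 = 0.
  x2: f(x2) * nu(x2) = 1/2 * 1 = 1/2.
  x3: f(x3) * nu(x3) = 2 * 3 = 6.
  x4: f(x4) * nu(x4) = 0 * 3/2 = 0.
  x5: f(x5) * nu(x5) = 7/4 * 2 = 7/2.
Summing: mu(A) = 0 + 1/2 + 6 + 0 + 7/2 = 10.

10


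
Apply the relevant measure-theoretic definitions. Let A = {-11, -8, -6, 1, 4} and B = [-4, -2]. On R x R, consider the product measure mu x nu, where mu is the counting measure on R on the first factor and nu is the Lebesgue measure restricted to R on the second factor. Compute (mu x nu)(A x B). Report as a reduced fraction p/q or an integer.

For a measurable rectangle A x B, the product measure satisfies
  (mu x nu)(A x B) = mu(A) * nu(B).
  mu(A) = 5.
  nu(B) = 2.
  (mu x nu)(A x B) = 5 * 2 = 10.

10


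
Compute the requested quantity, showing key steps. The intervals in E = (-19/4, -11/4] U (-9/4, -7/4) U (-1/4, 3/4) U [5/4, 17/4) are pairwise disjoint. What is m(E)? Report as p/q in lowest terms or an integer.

For pairwise disjoint intervals, m(union_i I_i) = sum_i m(I_i),
and m is invariant under swapping open/closed endpoints (single points have measure 0).
So m(E) = sum_i (b_i - a_i).
  I_1 has length -11/4 - (-19/4) = 2.
  I_2 has length -7/4 - (-9/4) = 1/2.
  I_3 has length 3/4 - (-1/4) = 1.
  I_4 has length 17/4 - 5/4 = 3.
Summing:
  m(E) = 2 + 1/2 + 1 + 3 = 13/2.

13/2


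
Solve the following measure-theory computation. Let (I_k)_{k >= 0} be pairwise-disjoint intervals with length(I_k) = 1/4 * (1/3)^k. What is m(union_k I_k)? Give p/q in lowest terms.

By countable additivity of the Lebesgue measure on pairwise disjoint measurable sets,
  m(union_{k >= 0} I_k) = sum_{k >= 0} m(I_k) = sum_{k >= 0} a * r^k,
  with a = 1/4 and r = 1/3.
Since 0 < r = 1/3 < 1, the geometric series converges:
  sum_{k >= 0} a * r^k = a / (1 - r).
  = 1/4 / (1 - 1/3)
  = 1/4 / (2/3)
  = 3/8.

3/8


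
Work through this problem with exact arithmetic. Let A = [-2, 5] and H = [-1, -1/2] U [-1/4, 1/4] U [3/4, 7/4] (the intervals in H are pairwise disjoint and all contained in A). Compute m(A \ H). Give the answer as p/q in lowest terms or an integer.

The ambient interval has length m(A) = 5 - (-2) = 7.
Since the holes are disjoint and sit inside A, by finite additivity
  m(H) = sum_i (b_i - a_i), and m(A \ H) = m(A) - m(H).
Computing the hole measures:
  m(H_1) = -1/2 - (-1) = 1/2.
  m(H_2) = 1/4 - (-1/4) = 1/2.
  m(H_3) = 7/4 - 3/4 = 1.
Summed: m(H) = 1/2 + 1/2 + 1 = 2.
So m(A \ H) = 7 - 2 = 5.

5


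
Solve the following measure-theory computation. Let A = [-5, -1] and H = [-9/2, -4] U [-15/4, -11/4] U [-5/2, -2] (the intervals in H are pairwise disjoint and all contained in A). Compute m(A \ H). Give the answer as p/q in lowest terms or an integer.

The ambient interval has length m(A) = -1 - (-5) = 4.
Since the holes are disjoint and sit inside A, by finite additivity
  m(H) = sum_i (b_i - a_i), and m(A \ H) = m(A) - m(H).
Computing the hole measures:
  m(H_1) = -4 - (-9/2) = 1/2.
  m(H_2) = -11/4 - (-15/4) = 1.
  m(H_3) = -2 - (-5/2) = 1/2.
Summed: m(H) = 1/2 + 1 + 1/2 = 2.
So m(A \ H) = 4 - 2 = 2.

2


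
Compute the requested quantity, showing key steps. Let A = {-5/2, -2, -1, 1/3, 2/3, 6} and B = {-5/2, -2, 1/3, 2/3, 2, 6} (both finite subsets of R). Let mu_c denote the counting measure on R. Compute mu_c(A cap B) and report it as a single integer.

Counting measure on a finite set equals cardinality. mu_c(A cap B) = |A cap B| (elements appearing in both).
Enumerating the elements of A that also lie in B gives 5 element(s).
So mu_c(A cap B) = 5.

5


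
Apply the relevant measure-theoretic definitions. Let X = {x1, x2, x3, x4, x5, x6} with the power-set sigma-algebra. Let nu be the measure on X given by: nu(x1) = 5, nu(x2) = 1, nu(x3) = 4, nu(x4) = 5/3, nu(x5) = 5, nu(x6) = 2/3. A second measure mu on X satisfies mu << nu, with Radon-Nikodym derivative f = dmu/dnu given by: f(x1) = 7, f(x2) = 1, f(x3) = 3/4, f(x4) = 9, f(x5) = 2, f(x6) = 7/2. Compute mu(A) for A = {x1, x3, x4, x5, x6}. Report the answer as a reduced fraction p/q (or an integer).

By the defining property of the Radon-Nikodym derivative, for every measurable set A,
  mu(A) = integral_A f dnu.
Since nu is a discrete measure concentrated on the atoms of X, the integral over A reduces to the sum
  mu(A) = sum_{x in A} f(x) * nu({x}).
Computing each term:
  x1: f(x1) * nu(x1) = 7 * 5 = 35.
  x3: f(x3) * nu(x3) = 3/4 * 4 = 3.
  x4: f(x4) * nu(x4) = 9 * 5/3 = 15.
  x5: f(x5) * nu(x5) = 2 * 5 = 10.
  x6: f(x6) * nu(x6) = 7/2 * 2/3 = 7/3.
Summing: mu(A) = 35 + 3 + 15 + 10 + 7/3 = 196/3.

196/3


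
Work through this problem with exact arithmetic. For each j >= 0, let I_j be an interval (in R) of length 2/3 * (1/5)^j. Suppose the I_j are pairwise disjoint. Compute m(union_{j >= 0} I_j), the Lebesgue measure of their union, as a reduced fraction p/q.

By countable additivity of the Lebesgue measure on pairwise disjoint measurable sets,
  m(union_{j >= 0} I_j) = sum_{j >= 0} m(I_j) = sum_{j >= 0} a * r^j,
  with a = 2/3 and r = 1/5.
Since 0 < r = 1/5 < 1, the geometric series converges:
  sum_{j >= 0} a * r^j = a / (1 - r).
  = 2/3 / (1 - 1/5)
  = 2/3 / (4/5)
  = 5/6.

5/6


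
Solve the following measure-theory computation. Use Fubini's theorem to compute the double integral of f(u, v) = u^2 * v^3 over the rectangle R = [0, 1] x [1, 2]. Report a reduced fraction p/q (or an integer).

f(u, v) is a tensor product of a function of u and a function of v, and both factors are bounded continuous (hence Lebesgue integrable) on the rectangle, so Fubini's theorem applies:
  integral_R f d(m x m) = (integral_a1^b1 u^2 du) * (integral_a2^b2 v^3 dv).
Inner integral in u: integral_{0}^{1} u^2 du = (1^3 - 0^3)/3
  = 1/3.
Inner integral in v: integral_{1}^{2} v^3 dv = (2^4 - 1^4)/4
  = 15/4.
Product: (1/3) * (15/4) = 5/4.

5/4


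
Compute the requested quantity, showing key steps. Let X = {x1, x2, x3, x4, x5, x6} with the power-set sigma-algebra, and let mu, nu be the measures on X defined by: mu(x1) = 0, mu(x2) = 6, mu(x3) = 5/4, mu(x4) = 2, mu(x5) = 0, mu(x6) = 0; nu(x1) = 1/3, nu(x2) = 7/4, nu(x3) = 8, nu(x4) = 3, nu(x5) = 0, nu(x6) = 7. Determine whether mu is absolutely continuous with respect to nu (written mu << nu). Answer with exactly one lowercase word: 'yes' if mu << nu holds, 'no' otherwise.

mu << nu means: every nu-null measurable set is also mu-null; equivalently, for every atom x, if nu({x}) = 0 then mu({x}) = 0.
Checking each atom:
  x1: nu = 1/3 > 0 -> no constraint.
  x2: nu = 7/4 > 0 -> no constraint.
  x3: nu = 8 > 0 -> no constraint.
  x4: nu = 3 > 0 -> no constraint.
  x5: nu = 0, mu = 0 -> consistent with mu << nu.
  x6: nu = 7 > 0 -> no constraint.
No atom violates the condition. Therefore mu << nu.

yes


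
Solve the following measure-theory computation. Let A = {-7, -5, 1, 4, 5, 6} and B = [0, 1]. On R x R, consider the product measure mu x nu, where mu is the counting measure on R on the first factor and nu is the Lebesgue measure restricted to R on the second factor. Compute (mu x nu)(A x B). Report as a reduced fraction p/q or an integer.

For a measurable rectangle A x B, the product measure satisfies
  (mu x nu)(A x B) = mu(A) * nu(B).
  mu(A) = 6.
  nu(B) = 1.
  (mu x nu)(A x B) = 6 * 1 = 6.

6


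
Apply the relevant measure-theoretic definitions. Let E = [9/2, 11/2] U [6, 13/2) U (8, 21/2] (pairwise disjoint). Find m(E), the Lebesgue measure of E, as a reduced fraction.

For pairwise disjoint intervals, m(union_i I_i) = sum_i m(I_i),
and m is invariant under swapping open/closed endpoints (single points have measure 0).
So m(E) = sum_i (b_i - a_i).
  I_1 has length 11/2 - 9/2 = 1.
  I_2 has length 13/2 - 6 = 1/2.
  I_3 has length 21/2 - 8 = 5/2.
Summing:
  m(E) = 1 + 1/2 + 5/2 = 4.

4


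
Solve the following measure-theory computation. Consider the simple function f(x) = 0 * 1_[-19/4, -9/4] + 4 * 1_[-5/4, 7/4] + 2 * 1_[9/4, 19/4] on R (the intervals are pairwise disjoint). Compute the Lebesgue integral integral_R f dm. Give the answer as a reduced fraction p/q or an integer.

For a simple function f = sum_i c_i * 1_{A_i} with disjoint A_i,
  integral f dm = sum_i c_i * m(A_i).
Lengths of the A_i:
  m(A_1) = -9/4 - (-19/4) = 5/2.
  m(A_2) = 7/4 - (-5/4) = 3.
  m(A_3) = 19/4 - 9/4 = 5/2.
Contributions c_i * m(A_i):
  (0) * (5/2) = 0.
  (4) * (3) = 12.
  (2) * (5/2) = 5.
Total: 0 + 12 + 5 = 17.

17


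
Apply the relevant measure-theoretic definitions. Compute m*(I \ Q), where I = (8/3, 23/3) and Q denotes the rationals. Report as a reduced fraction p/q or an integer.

The interval I = (8/3, 23/3) has m(I) = 23/3 - 8/3 = 5 (endpoints are measure-zero, so open/closed/half-open agree). Write I = (I cap Q) u (I \ Q). The rationals in I are countable, so m*(I cap Q) = 0 (cover each rational by intervals whose total length is arbitrarily small). By countable subadditivity m*(I) <= m*(I cap Q) + m*(I \ Q), hence m*(I \ Q) >= m(I) = 5. The reverse inequality m*(I \ Q) <= m*(I) = 5 is trivial since (I \ Q) is a subset of I. Therefore m*(I \ Q) = 5.

5


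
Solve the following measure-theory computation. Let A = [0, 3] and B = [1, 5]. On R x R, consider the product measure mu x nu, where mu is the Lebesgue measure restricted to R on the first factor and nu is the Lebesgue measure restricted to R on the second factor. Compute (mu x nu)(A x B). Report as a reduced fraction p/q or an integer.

For a measurable rectangle A x B, the product measure satisfies
  (mu x nu)(A x B) = mu(A) * nu(B).
  mu(A) = 3.
  nu(B) = 4.
  (mu x nu)(A x B) = 3 * 4 = 12.

12


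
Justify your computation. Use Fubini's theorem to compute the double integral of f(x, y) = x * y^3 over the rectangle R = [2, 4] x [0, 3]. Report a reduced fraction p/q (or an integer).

f(x, y) is a tensor product of a function of x and a function of y, and both factors are bounded continuous (hence Lebesgue integrable) on the rectangle, so Fubini's theorem applies:
  integral_R f d(m x m) = (integral_a1^b1 x dx) * (integral_a2^b2 y^3 dy).
Inner integral in x: integral_{2}^{4} x dx = (4^2 - 2^2)/2
  = 6.
Inner integral in y: integral_{0}^{3} y^3 dy = (3^4 - 0^4)/4
  = 81/4.
Product: (6) * (81/4) = 243/2.

243/2


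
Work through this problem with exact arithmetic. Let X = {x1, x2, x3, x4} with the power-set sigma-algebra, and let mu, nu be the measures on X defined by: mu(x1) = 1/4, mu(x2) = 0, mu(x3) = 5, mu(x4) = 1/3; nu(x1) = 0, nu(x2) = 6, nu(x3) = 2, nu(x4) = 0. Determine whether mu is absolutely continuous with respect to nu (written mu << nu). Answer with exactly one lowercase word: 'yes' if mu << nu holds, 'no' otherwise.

mu << nu means: every nu-null measurable set is also mu-null; equivalently, for every atom x, if nu({x}) = 0 then mu({x}) = 0.
Checking each atom:
  x1: nu = 0, mu = 1/4 > 0 -> violates mu << nu.
  x2: nu = 6 > 0 -> no constraint.
  x3: nu = 2 > 0 -> no constraint.
  x4: nu = 0, mu = 1/3 > 0 -> violates mu << nu.
The atom(s) x1, x4 violate the condition (nu = 0 but mu > 0). Therefore mu is NOT absolutely continuous w.r.t. nu.

no


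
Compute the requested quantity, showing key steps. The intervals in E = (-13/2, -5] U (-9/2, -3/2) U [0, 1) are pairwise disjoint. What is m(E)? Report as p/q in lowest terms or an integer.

For pairwise disjoint intervals, m(union_i I_i) = sum_i m(I_i),
and m is invariant under swapping open/closed endpoints (single points have measure 0).
So m(E) = sum_i (b_i - a_i).
  I_1 has length -5 - (-13/2) = 3/2.
  I_2 has length -3/2 - (-9/2) = 3.
  I_3 has length 1 - 0 = 1.
Summing:
  m(E) = 3/2 + 3 + 1 = 11/2.

11/2


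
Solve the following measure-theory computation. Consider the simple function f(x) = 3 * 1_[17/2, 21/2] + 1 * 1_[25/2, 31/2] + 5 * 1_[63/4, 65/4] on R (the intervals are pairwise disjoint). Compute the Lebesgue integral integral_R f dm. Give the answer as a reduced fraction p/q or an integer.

For a simple function f = sum_i c_i * 1_{A_i} with disjoint A_i,
  integral f dm = sum_i c_i * m(A_i).
Lengths of the A_i:
  m(A_1) = 21/2 - 17/2 = 2.
  m(A_2) = 31/2 - 25/2 = 3.
  m(A_3) = 65/4 - 63/4 = 1/2.
Contributions c_i * m(A_i):
  (3) * (2) = 6.
  (1) * (3) = 3.
  (5) * (1/2) = 5/2.
Total: 6 + 3 + 5/2 = 23/2.

23/2


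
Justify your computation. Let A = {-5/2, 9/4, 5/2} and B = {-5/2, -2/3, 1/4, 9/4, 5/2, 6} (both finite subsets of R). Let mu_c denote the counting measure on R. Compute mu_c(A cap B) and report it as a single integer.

Counting measure on a finite set equals cardinality. mu_c(A cap B) = |A cap B| (elements appearing in both).
Enumerating the elements of A that also lie in B gives 3 element(s).
So mu_c(A cap B) = 3.

3


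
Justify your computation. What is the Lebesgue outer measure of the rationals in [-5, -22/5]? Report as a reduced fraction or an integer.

Q cap [-5, -22/5] is countable; list its elements as q_1, q_2, ... . Fix eps > 0 and cover the k-th point by an interval of length eps * 2^(-k). The cover has total length eps * sum_{k>=1} 2^(-k) = eps, so by definition of outer measure m*(Q cap [-5, -22/5]) <= eps. Since eps was arbitrary and m* >= 0, the outer measure is 0.

0


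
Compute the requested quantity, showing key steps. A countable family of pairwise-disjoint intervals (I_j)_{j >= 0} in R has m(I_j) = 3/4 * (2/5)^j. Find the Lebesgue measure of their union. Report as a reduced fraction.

By countable additivity of the Lebesgue measure on pairwise disjoint measurable sets,
  m(union_{j >= 0} I_j) = sum_{j >= 0} m(I_j) = sum_{j >= 0} a * r^j,
  with a = 3/4 and r = 2/5.
Since 0 < r = 2/5 < 1, the geometric series converges:
  sum_{j >= 0} a * r^j = a / (1 - r).
  = 3/4 / (1 - 2/5)
  = 3/4 / (3/5)
  = 5/4.

5/4


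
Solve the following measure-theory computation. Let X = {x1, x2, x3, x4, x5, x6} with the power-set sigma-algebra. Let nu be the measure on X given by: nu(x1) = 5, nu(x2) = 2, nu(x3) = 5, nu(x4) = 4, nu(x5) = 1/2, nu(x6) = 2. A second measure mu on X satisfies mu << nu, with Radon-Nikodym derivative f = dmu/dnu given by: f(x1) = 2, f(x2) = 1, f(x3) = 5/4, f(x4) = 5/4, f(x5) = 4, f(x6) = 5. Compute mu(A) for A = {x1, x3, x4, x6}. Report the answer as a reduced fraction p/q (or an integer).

By the defining property of the Radon-Nikodym derivative, for every measurable set A,
  mu(A) = integral_A f dnu.
Since nu is a discrete measure concentrated on the atoms of X, the integral over A reduces to the sum
  mu(A) = sum_{x in A} f(x) * nu({x}).
Computing each term:
  x1: f(x1) * nu(x1) = 2 * 5 = 10.
  x3: f(x3) * nu(x3) = 5/4 * 5 = 25/4.
  x4: f(x4) * nu(x4) = 5/4 * 4 = 5.
  x6: f(x6) * nu(x6) = 5 * 2 = 10.
Summing: mu(A) = 10 + 25/4 + 5 + 10 = 125/4.

125/4


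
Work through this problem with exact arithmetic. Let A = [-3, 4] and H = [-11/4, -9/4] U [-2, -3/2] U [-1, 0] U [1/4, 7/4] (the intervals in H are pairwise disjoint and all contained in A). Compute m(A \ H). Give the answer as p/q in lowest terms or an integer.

The ambient interval has length m(A) = 4 - (-3) = 7.
Since the holes are disjoint and sit inside A, by finite additivity
  m(H) = sum_i (b_i - a_i), and m(A \ H) = m(A) - m(H).
Computing the hole measures:
  m(H_1) = -9/4 - (-11/4) = 1/2.
  m(H_2) = -3/2 - (-2) = 1/2.
  m(H_3) = 0 - (-1) = 1.
  m(H_4) = 7/4 - 1/4 = 3/2.
Summed: m(H) = 1/2 + 1/2 + 1 + 3/2 = 7/2.
So m(A \ H) = 7 - 7/2 = 7/2.

7/2


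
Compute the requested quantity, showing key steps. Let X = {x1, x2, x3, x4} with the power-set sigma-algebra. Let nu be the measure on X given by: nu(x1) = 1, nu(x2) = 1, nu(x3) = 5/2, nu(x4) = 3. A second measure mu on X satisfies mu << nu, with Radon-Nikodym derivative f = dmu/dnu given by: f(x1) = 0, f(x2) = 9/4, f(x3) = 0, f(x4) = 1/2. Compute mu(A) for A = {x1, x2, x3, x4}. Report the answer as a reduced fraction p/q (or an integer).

By the defining property of the Radon-Nikodym derivative, for every measurable set A,
  mu(A) = integral_A f dnu.
Since nu is a discrete measure concentrated on the atoms of X, the integral over A reduces to the sum
  mu(A) = sum_{x in A} f(x) * nu({x}).
Computing each term:
  x1: f(x1) * nu(x1) = 0 * 1 = 0.
  x2: f(x2) * nu(x2) = 9/4 * 1 = 9/4.
  x3: f(x3) * nu(x3) = 0 * 5/2 = 0.
  x4: f(x4) * nu(x4) = 1/2 * 3 = 3/2.
Summing: mu(A) = 0 + 9/4 + 0 + 3/2 = 15/4.

15/4


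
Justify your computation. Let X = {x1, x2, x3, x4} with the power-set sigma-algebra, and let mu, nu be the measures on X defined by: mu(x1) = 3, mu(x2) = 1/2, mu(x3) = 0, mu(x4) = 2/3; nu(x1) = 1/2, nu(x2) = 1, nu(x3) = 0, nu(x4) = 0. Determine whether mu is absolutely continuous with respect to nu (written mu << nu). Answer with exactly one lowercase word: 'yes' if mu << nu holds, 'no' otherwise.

mu << nu means: every nu-null measurable set is also mu-null; equivalently, for every atom x, if nu({x}) = 0 then mu({x}) = 0.
Checking each atom:
  x1: nu = 1/2 > 0 -> no constraint.
  x2: nu = 1 > 0 -> no constraint.
  x3: nu = 0, mu = 0 -> consistent with mu << nu.
  x4: nu = 0, mu = 2/3 > 0 -> violates mu << nu.
The atom(s) x4 violate the condition (nu = 0 but mu > 0). Therefore mu is NOT absolutely continuous w.r.t. nu.

no


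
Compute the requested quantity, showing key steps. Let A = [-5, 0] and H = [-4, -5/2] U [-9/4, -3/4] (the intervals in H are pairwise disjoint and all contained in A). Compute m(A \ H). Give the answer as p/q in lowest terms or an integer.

The ambient interval has length m(A) = 0 - (-5) = 5.
Since the holes are disjoint and sit inside A, by finite additivity
  m(H) = sum_i (b_i - a_i), and m(A \ H) = m(A) - m(H).
Computing the hole measures:
  m(H_1) = -5/2 - (-4) = 3/2.
  m(H_2) = -3/4 - (-9/4) = 3/2.
Summed: m(H) = 3/2 + 3/2 = 3.
So m(A \ H) = 5 - 3 = 2.

2


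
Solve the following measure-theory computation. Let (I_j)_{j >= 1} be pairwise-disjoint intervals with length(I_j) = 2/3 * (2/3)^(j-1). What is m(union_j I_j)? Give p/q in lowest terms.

By countable additivity of the Lebesgue measure on pairwise disjoint measurable sets,
  m(union_{j >= 1} I_j) = sum_{j >= 1} m(I_j) = sum_{j >= 1} a * r^(j-1),
  with a = 2/3 and r = 2/3.
Since 0 < r = 2/3 < 1, the geometric series converges:
  sum_{j >= 1} a * r^(j-1) = a / (1 - r).
  = 2/3 / (1 - 2/3)
  = 2/3 / (1/3)
  = 2.

2


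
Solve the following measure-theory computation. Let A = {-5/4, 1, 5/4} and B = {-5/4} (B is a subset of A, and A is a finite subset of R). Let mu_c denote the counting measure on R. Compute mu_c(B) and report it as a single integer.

Counting measure assigns mu_c(E) = |E| (number of elements) when E is finite.
B has 1 element(s), so mu_c(B) = 1.

1


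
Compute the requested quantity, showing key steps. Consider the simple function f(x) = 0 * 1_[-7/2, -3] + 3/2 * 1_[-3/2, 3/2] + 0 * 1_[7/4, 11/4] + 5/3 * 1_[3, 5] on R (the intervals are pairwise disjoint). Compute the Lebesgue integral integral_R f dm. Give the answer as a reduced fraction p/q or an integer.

For a simple function f = sum_i c_i * 1_{A_i} with disjoint A_i,
  integral f dm = sum_i c_i * m(A_i).
Lengths of the A_i:
  m(A_1) = -3 - (-7/2) = 1/2.
  m(A_2) = 3/2 - (-3/2) = 3.
  m(A_3) = 11/4 - 7/4 = 1.
  m(A_4) = 5 - 3 = 2.
Contributions c_i * m(A_i):
  (0) * (1/2) = 0.
  (3/2) * (3) = 9/2.
  (0) * (1) = 0.
  (5/3) * (2) = 10/3.
Total: 0 + 9/2 + 0 + 10/3 = 47/6.

47/6


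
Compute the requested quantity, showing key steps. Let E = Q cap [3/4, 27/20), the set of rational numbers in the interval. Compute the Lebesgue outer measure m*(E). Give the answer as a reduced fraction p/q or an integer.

The set Q cap [3/4, 27/20) is countable (a subset of the countable set Q). Lebesgue outer measure of any countable set is 0: each singleton {q} has m*({q}) = 0, and by countable subadditivity m*(union_k {q_k}) <= sum_k m*({q_k}) = sum_k 0 = 0. The reverse inequality m*(E) >= 0 is automatic. So m*(Q cap [3/4, 27/20)) = 0.

0


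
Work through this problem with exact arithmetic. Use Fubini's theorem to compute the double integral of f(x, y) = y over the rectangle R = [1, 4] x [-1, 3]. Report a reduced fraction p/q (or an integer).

f(x, y) is a tensor product of a function of x and a function of y, and both factors are bounded continuous (hence Lebesgue integrable) on the rectangle, so Fubini's theorem applies:
  integral_R f d(m x m) = (integral_a1^b1 1 dx) * (integral_a2^b2 y dy).
Inner integral in x: integral_{1}^{4} 1 dx = (4^1 - 1^1)/1
  = 3.
Inner integral in y: integral_{-1}^{3} y dy = (3^2 - (-1)^2)/2
  = 4.
Product: (3) * (4) = 12.

12


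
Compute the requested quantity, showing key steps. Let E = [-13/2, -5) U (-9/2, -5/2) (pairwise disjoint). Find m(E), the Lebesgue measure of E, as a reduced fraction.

For pairwise disjoint intervals, m(union_i I_i) = sum_i m(I_i),
and m is invariant under swapping open/closed endpoints (single points have measure 0).
So m(E) = sum_i (b_i - a_i).
  I_1 has length -5 - (-13/2) = 3/2.
  I_2 has length -5/2 - (-9/2) = 2.
Summing:
  m(E) = 3/2 + 2 = 7/2.

7/2


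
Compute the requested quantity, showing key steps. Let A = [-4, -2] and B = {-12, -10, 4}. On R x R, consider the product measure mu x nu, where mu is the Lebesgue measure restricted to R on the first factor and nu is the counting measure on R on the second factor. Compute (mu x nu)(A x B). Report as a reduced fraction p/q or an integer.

For a measurable rectangle A x B, the product measure satisfies
  (mu x nu)(A x B) = mu(A) * nu(B).
  mu(A) = 2.
  nu(B) = 3.
  (mu x nu)(A x B) = 2 * 3 = 6.

6


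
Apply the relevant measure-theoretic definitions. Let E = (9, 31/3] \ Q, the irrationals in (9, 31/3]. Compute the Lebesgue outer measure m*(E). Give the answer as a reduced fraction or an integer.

The interval I = (9, 31/3] has m(I) = 31/3 - 9 = 4/3 (endpoints are measure-zero, so open/closed/half-open agree). Write I = (I cap Q) u (I \ Q). The rationals in I are countable, so m*(I cap Q) = 0 (cover each rational by intervals whose total length is arbitrarily small). By countable subadditivity m*(I) <= m*(I cap Q) + m*(I \ Q), hence m*(I \ Q) >= m(I) = 4/3. The reverse inequality m*(I \ Q) <= m*(I) = 4/3 is trivial since (I \ Q) is a subset of I. Therefore m*(I \ Q) = 4/3.

4/3


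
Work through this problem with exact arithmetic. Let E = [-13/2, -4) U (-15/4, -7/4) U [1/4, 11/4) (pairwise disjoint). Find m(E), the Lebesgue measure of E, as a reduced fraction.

For pairwise disjoint intervals, m(union_i I_i) = sum_i m(I_i),
and m is invariant under swapping open/closed endpoints (single points have measure 0).
So m(E) = sum_i (b_i - a_i).
  I_1 has length -4 - (-13/2) = 5/2.
  I_2 has length -7/4 - (-15/4) = 2.
  I_3 has length 11/4 - 1/4 = 5/2.
Summing:
  m(E) = 5/2 + 2 + 5/2 = 7.

7


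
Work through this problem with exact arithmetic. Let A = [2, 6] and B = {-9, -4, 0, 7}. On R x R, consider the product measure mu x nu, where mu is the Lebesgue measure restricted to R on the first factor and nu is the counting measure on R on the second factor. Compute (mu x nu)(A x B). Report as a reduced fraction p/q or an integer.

For a measurable rectangle A x B, the product measure satisfies
  (mu x nu)(A x B) = mu(A) * nu(B).
  mu(A) = 4.
  nu(B) = 4.
  (mu x nu)(A x B) = 4 * 4 = 16.

16


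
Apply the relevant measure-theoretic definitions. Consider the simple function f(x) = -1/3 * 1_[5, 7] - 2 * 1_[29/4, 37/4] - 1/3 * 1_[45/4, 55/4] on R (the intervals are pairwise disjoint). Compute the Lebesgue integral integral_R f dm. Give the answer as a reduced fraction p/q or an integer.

For a simple function f = sum_i c_i * 1_{A_i} with disjoint A_i,
  integral f dm = sum_i c_i * m(A_i).
Lengths of the A_i:
  m(A_1) = 7 - 5 = 2.
  m(A_2) = 37/4 - 29/4 = 2.
  m(A_3) = 55/4 - 45/4 = 5/2.
Contributions c_i * m(A_i):
  (-1/3) * (2) = -2/3.
  (-2) * (2) = -4.
  (-1/3) * (5/2) = -5/6.
Total: -2/3 - 4 - 5/6 = -11/2.

-11/2


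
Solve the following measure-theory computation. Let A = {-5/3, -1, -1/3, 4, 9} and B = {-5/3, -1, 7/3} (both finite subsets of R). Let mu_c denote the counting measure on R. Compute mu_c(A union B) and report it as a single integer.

Counting measure on a finite set equals cardinality. By inclusion-exclusion, |A union B| = |A| + |B| - |A cap B|.
|A| = 5, |B| = 3, |A cap B| = 2.
So mu_c(A union B) = 5 + 3 - 2 = 6.

6


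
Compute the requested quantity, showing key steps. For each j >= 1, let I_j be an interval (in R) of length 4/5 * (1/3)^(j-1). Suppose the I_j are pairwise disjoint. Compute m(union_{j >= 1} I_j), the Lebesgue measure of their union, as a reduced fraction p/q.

By countable additivity of the Lebesgue measure on pairwise disjoint measurable sets,
  m(union_{j >= 1} I_j) = sum_{j >= 1} m(I_j) = sum_{j >= 1} a * r^(j-1),
  with a = 4/5 and r = 1/3.
Since 0 < r = 1/3 < 1, the geometric series converges:
  sum_{j >= 1} a * r^(j-1) = a / (1 - r).
  = 4/5 / (1 - 1/3)
  = 4/5 / (2/3)
  = 6/5.

6/5


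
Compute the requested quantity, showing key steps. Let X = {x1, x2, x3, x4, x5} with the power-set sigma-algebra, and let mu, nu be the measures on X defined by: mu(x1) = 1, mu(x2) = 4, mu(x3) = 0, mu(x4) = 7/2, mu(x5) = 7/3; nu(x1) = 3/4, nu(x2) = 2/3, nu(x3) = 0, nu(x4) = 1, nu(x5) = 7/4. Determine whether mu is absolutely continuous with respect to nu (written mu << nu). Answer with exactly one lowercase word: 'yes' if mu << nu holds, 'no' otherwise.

mu << nu means: every nu-null measurable set is also mu-null; equivalently, for every atom x, if nu({x}) = 0 then mu({x}) = 0.
Checking each atom:
  x1: nu = 3/4 > 0 -> no constraint.
  x2: nu = 2/3 > 0 -> no constraint.
  x3: nu = 0, mu = 0 -> consistent with mu << nu.
  x4: nu = 1 > 0 -> no constraint.
  x5: nu = 7/4 > 0 -> no constraint.
No atom violates the condition. Therefore mu << nu.

yes


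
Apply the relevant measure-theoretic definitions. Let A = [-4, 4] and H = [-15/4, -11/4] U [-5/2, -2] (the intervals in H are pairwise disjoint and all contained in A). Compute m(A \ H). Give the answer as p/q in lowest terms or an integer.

The ambient interval has length m(A) = 4 - (-4) = 8.
Since the holes are disjoint and sit inside A, by finite additivity
  m(H) = sum_i (b_i - a_i), and m(A \ H) = m(A) - m(H).
Computing the hole measures:
  m(H_1) = -11/4 - (-15/4) = 1.
  m(H_2) = -2 - (-5/2) = 1/2.
Summed: m(H) = 1 + 1/2 = 3/2.
So m(A \ H) = 8 - 3/2 = 13/2.

13/2


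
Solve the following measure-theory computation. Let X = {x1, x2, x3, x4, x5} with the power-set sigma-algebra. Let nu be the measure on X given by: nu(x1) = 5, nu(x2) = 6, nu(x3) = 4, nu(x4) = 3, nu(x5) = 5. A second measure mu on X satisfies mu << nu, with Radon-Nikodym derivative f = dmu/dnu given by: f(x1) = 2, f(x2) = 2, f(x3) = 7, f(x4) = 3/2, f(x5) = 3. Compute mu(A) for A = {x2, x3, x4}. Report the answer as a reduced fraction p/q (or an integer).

By the defining property of the Radon-Nikodym derivative, for every measurable set A,
  mu(A) = integral_A f dnu.
Since nu is a discrete measure concentrated on the atoms of X, the integral over A reduces to the sum
  mu(A) = sum_{x in A} f(x) * nu({x}).
Computing each term:
  x2: f(x2) * nu(x2) = 2 * 6 = 12.
  x3: f(x3) * nu(x3) = 7 * 4 = 28.
  x4: f(x4) * nu(x4) = 3/2 * 3 = 9/2.
Summing: mu(A) = 12 + 28 + 9/2 = 89/2.

89/2


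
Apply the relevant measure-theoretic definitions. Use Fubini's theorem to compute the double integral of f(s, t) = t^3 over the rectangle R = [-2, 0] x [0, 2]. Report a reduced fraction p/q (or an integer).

f(s, t) is a tensor product of a function of s and a function of t, and both factors are bounded continuous (hence Lebesgue integrable) on the rectangle, so Fubini's theorem applies:
  integral_R f d(m x m) = (integral_a1^b1 1 ds) * (integral_a2^b2 t^3 dt).
Inner integral in s: integral_{-2}^{0} 1 ds = (0^1 - (-2)^1)/1
  = 2.
Inner integral in t: integral_{0}^{2} t^3 dt = (2^4 - 0^4)/4
  = 4.
Product: (2) * (4) = 8.

8


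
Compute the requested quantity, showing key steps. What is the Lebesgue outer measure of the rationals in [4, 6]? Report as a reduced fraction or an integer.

The set Q cap [4, 6] is countable (a subset of the countable set Q). Lebesgue outer measure of any countable set is 0: each singleton {q} has m*({q}) = 0, and by countable subadditivity m*(union_k {q_k}) <= sum_k m*({q_k}) = sum_k 0 = 0. The reverse inequality m*(E) >= 0 is automatic. So m*(Q cap [4, 6]) = 0.

0


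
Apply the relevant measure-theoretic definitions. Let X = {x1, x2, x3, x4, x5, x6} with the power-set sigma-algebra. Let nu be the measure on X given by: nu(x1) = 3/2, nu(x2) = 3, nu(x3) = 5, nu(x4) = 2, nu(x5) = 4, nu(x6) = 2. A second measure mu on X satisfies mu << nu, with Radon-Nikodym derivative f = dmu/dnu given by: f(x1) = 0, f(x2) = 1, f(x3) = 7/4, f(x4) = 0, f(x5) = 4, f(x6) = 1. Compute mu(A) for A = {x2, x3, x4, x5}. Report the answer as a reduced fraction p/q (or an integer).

By the defining property of the Radon-Nikodym derivative, for every measurable set A,
  mu(A) = integral_A f dnu.
Since nu is a discrete measure concentrated on the atoms of X, the integral over A reduces to the sum
  mu(A) = sum_{x in A} f(x) * nu({x}).
Computing each term:
  x2: f(x2) * nu(x2) = 1 * 3 = 3.
  x3: f(x3) * nu(x3) = 7/4 * 5 = 35/4.
  x4: f(x4) * nu(x4) = 0 * 2 = 0.
  x5: f(x5) * nu(x5) = 4 * 4 = 16.
Summing: mu(A) = 3 + 35/4 + 0 + 16 = 111/4.

111/4


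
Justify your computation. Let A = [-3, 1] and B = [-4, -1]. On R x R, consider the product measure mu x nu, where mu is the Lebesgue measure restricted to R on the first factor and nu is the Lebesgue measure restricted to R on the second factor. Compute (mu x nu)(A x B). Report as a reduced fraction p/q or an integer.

For a measurable rectangle A x B, the product measure satisfies
  (mu x nu)(A x B) = mu(A) * nu(B).
  mu(A) = 4.
  nu(B) = 3.
  (mu x nu)(A x B) = 4 * 3 = 12.

12


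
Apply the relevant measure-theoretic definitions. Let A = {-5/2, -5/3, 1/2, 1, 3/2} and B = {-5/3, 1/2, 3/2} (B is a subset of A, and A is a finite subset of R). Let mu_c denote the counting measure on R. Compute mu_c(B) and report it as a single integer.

Counting measure assigns mu_c(E) = |E| (number of elements) when E is finite.
B has 3 element(s), so mu_c(B) = 3.

3


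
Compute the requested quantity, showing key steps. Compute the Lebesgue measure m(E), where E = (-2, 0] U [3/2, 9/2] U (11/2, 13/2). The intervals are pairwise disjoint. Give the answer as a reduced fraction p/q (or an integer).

For pairwise disjoint intervals, m(union_i I_i) = sum_i m(I_i),
and m is invariant under swapping open/closed endpoints (single points have measure 0).
So m(E) = sum_i (b_i - a_i).
  I_1 has length 0 - (-2) = 2.
  I_2 has length 9/2 - 3/2 = 3.
  I_3 has length 13/2 - 11/2 = 1.
Summing:
  m(E) = 2 + 3 + 1 = 6.

6


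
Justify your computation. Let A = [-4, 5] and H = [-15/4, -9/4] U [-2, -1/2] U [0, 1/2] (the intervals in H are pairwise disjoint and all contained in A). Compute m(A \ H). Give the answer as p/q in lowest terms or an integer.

The ambient interval has length m(A) = 5 - (-4) = 9.
Since the holes are disjoint and sit inside A, by finite additivity
  m(H) = sum_i (b_i - a_i), and m(A \ H) = m(A) - m(H).
Computing the hole measures:
  m(H_1) = -9/4 - (-15/4) = 3/2.
  m(H_2) = -1/2 - (-2) = 3/2.
  m(H_3) = 1/2 - 0 = 1/2.
Summed: m(H) = 3/2 + 3/2 + 1/2 = 7/2.
So m(A \ H) = 9 - 7/2 = 11/2.

11/2


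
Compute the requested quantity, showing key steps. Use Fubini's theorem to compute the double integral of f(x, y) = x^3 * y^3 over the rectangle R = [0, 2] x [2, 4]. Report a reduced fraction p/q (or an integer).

f(x, y) is a tensor product of a function of x and a function of y, and both factors are bounded continuous (hence Lebesgue integrable) on the rectangle, so Fubini's theorem applies:
  integral_R f d(m x m) = (integral_a1^b1 x^3 dx) * (integral_a2^b2 y^3 dy).
Inner integral in x: integral_{0}^{2} x^3 dx = (2^4 - 0^4)/4
  = 4.
Inner integral in y: integral_{2}^{4} y^3 dy = (4^4 - 2^4)/4
  = 60.
Product: (4) * (60) = 240.

240


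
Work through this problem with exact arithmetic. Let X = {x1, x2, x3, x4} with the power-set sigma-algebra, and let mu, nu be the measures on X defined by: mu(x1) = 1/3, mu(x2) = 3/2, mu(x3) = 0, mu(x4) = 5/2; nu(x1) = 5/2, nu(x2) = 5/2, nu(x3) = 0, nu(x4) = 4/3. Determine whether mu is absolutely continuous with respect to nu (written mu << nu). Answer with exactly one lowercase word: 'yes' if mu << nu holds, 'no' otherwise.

mu << nu means: every nu-null measurable set is also mu-null; equivalently, for every atom x, if nu({x}) = 0 then mu({x}) = 0.
Checking each atom:
  x1: nu = 5/2 > 0 -> no constraint.
  x2: nu = 5/2 > 0 -> no constraint.
  x3: nu = 0, mu = 0 -> consistent with mu << nu.
  x4: nu = 4/3 > 0 -> no constraint.
No atom violates the condition. Therefore mu << nu.

yes


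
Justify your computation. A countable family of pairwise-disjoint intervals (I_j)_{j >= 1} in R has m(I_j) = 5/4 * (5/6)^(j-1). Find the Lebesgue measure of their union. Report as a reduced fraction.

By countable additivity of the Lebesgue measure on pairwise disjoint measurable sets,
  m(union_{j >= 1} I_j) = sum_{j >= 1} m(I_j) = sum_{j >= 1} a * r^(j-1),
  with a = 5/4 and r = 5/6.
Since 0 < r = 5/6 < 1, the geometric series converges:
  sum_{j >= 1} a * r^(j-1) = a / (1 - r).
  = 5/4 / (1 - 5/6)
  = 5/4 / (1/6)
  = 15/2.

15/2


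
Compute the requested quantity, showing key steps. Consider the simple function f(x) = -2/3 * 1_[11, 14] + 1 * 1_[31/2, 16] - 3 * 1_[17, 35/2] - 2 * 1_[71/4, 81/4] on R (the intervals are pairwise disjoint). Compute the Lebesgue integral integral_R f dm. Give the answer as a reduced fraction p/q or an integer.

For a simple function f = sum_i c_i * 1_{A_i} with disjoint A_i,
  integral f dm = sum_i c_i * m(A_i).
Lengths of the A_i:
  m(A_1) = 14 - 11 = 3.
  m(A_2) = 16 - 31/2 = 1/2.
  m(A_3) = 35/2 - 17 = 1/2.
  m(A_4) = 81/4 - 71/4 = 5/2.
Contributions c_i * m(A_i):
  (-2/3) * (3) = -2.
  (1) * (1/2) = 1/2.
  (-3) * (1/2) = -3/2.
  (-2) * (5/2) = -5.
Total: -2 + 1/2 - 3/2 - 5 = -8.

-8


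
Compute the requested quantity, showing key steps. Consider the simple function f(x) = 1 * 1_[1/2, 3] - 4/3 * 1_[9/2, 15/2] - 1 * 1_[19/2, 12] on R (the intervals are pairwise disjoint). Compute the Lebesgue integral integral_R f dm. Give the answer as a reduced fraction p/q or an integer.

For a simple function f = sum_i c_i * 1_{A_i} with disjoint A_i,
  integral f dm = sum_i c_i * m(A_i).
Lengths of the A_i:
  m(A_1) = 3 - 1/2 = 5/2.
  m(A_2) = 15/2 - 9/2 = 3.
  m(A_3) = 12 - 19/2 = 5/2.
Contributions c_i * m(A_i):
  (1) * (5/2) = 5/2.
  (-4/3) * (3) = -4.
  (-1) * (5/2) = -5/2.
Total: 5/2 - 4 - 5/2 = -4.

-4


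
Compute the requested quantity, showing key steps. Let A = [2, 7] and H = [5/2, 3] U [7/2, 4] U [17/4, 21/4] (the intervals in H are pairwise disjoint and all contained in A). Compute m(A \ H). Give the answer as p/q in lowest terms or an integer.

The ambient interval has length m(A) = 7 - 2 = 5.
Since the holes are disjoint and sit inside A, by finite additivity
  m(H) = sum_i (b_i - a_i), and m(A \ H) = m(A) - m(H).
Computing the hole measures:
  m(H_1) = 3 - 5/2 = 1/2.
  m(H_2) = 4 - 7/2 = 1/2.
  m(H_3) = 21/4 - 17/4 = 1.
Summed: m(H) = 1/2 + 1/2 + 1 = 2.
So m(A \ H) = 5 - 2 = 3.

3
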